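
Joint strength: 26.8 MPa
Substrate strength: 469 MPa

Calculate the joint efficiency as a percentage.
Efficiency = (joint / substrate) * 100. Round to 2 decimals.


Efficiency = (26.8 / 469) * 100 = 5.71%

5.71


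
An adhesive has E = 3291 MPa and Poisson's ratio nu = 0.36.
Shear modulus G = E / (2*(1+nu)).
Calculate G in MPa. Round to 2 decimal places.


G = 3291 / (2*(1+0.36))
= 3291 / 2.72
= 1209.93 MPa

1209.93


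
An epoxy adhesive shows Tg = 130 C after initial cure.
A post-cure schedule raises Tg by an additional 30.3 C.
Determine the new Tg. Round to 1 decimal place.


New Tg = 130 + 30.3
= 160.3 C

160.3


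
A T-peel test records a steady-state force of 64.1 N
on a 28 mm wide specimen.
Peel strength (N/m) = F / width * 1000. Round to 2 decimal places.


Peel strength = 64.1 / 28 * 1000
= 2289.29 N/m

2289.29


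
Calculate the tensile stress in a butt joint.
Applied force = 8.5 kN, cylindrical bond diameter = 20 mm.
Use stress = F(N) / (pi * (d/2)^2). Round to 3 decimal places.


A = pi * 10.0^2 = 314.1593 mm^2
sigma = 8500.0 / 314.1593 = 27.056 MPa

27.056


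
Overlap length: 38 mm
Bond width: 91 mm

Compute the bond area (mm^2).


Bond area = 38 * 91 = 3458 mm^2

3458


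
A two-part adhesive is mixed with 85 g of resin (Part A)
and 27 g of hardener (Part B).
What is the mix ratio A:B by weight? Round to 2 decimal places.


Mix ratio = mass_A / mass_B
= 85 / 27
= 3.15

3.15


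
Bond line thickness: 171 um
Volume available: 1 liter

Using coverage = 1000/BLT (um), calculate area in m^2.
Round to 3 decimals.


1 L = 1e6 mm^3, thickness = 171 um = 0.171 mm
Area = 1e6 / 0.171 mm^2 = (1e6 / 0.171) / 1e6 m^2 = 1000 / 171 m^2
= 5.848 m^2

5.848


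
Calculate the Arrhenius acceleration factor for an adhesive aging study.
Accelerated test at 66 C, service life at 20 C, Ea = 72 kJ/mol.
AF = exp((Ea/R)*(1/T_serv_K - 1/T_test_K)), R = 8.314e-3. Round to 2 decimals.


T_test = 339.15 K, T_serv = 293.15 K
Ea/R = 72 / 0.008314 = 8660.09
AF = exp(8660.09 * (1/293.15 - 1/339.15))
= 54.97

54.97


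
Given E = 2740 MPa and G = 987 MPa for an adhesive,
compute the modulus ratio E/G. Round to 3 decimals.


E/G ratio = 2740 / 987 = 2.776

2.776


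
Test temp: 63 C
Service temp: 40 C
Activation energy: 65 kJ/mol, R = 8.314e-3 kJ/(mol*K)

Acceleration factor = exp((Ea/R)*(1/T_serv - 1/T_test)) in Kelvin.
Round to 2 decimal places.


AF = exp((65/0.008314)*(1/313.15 - 1/336.15))
= 5.52

5.52


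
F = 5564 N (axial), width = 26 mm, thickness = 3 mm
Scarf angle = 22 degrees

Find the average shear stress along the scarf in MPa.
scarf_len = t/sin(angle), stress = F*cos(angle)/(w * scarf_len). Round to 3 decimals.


scarf_len = 3/sin(22 deg) = 8.0084
cos(22 deg) = 0.927184
stress = 5564*0.927184/(26*8.0084) = 24.776 MPa

24.776


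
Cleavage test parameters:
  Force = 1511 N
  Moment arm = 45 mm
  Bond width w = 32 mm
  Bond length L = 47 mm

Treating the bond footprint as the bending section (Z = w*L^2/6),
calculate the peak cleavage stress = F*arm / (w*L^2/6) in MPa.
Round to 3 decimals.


M = 1511 * 45 = 67995 N*mm
Z = 32 * 47^2 / 6 = 70688 / 6 mm^3
sigma = M / Z = 6 * 67995 / 70688 = 407970 / 70688
= 5.771 MPa

5.771


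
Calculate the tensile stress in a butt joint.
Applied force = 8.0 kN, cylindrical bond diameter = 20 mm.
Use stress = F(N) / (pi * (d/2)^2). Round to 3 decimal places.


A = pi * 10.0^2 = 314.1593 mm^2
sigma = 8000.0 / 314.1593 = 25.465 MPa

25.465


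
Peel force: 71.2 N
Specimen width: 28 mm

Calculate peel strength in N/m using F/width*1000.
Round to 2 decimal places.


Peel strength = 71.2 / 28 * 1000 = 2542.86 N/m

2542.86


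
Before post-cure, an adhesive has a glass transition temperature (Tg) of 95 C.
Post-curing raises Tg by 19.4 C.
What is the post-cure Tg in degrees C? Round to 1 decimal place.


Tg_post = Tg_base + delta_Tg
= 95 + 19.4
= 114.4 C

114.4


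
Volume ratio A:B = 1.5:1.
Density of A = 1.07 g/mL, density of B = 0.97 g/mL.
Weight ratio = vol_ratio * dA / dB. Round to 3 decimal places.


Wt ratio = 1.5 * 1.07 / 0.97
= 1.655

1.655


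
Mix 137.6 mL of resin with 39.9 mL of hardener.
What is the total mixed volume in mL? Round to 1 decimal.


Total = 137.6 + 39.9 = 177.5 mL

177.5


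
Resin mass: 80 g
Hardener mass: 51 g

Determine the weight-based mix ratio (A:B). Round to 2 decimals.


Ratio = 80 / 51 = 1.57

1.57


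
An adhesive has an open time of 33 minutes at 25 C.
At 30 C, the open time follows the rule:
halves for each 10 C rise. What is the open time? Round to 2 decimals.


Factor = 2^((30-25)/10) = 1.4142
Open time = 33 / 1.4142 = 23.33 min

23.33


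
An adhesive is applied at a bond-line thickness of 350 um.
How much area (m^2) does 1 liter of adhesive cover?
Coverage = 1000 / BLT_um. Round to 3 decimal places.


Coverage = 1000 / 350 = 2.857 m^2

2.857


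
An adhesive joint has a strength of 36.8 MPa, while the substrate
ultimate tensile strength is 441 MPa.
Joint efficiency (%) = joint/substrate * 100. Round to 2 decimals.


Efficiency = 36.8 / 441 * 100
= 8.34%

8.34


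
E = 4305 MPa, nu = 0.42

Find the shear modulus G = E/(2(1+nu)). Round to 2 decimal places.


G = 4305 / (2 * 1.42)
= 1515.85 MPa

1515.85


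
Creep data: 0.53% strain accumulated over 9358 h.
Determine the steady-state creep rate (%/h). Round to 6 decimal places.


Rate = 0.53 / 9358 = 0.000057 %/h

0.000057


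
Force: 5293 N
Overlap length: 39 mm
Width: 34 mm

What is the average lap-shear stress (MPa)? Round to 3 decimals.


Average shear stress = F / (overlap * width)
= 5293 / (39 * 34)
= 3.992 MPa

3.992


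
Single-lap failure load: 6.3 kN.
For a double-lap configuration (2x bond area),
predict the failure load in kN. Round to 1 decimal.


Failure load = 6.3 * 2 = 12.6 kN

12.6


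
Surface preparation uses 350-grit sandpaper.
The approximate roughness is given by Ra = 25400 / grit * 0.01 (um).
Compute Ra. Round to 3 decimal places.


Ra = 25400 / 350 * 0.01
= 254 / 350
= 0.726 um

0.726


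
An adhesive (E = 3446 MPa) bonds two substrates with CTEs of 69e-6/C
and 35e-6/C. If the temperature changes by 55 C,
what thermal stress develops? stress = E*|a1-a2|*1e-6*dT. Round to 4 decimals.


Stress = 3446 * |69 - 35| * 1e-6 * 55
= 6.4440 MPa

6.4440


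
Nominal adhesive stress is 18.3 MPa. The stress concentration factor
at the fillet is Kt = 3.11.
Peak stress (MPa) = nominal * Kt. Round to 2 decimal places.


Peak = 18.3 * 3.11 = 56.91 MPa

56.91


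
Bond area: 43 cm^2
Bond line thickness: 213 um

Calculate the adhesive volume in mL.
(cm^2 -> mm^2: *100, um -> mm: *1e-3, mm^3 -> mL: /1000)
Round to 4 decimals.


V = 43*100 * 213*1e-3 / 1000
= 0.9159 mL

0.9159


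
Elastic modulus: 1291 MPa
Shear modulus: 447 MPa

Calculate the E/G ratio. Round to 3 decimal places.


E / G = 1291 / 447 = 2.888

2.888


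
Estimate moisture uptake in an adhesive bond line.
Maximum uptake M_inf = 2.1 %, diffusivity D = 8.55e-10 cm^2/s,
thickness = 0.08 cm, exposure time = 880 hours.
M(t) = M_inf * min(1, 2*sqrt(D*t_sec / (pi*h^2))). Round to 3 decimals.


Convert time: 880 h = 3168000 s
ratio = min(1, 2*sqrt(8.55e-10*3168000/(pi*0.08^2)))
= 0.734075
M(t) = 2.1 * 0.734075 = 1.542%

1.542


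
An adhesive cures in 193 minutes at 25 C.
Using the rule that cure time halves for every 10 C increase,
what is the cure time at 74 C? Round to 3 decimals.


Factor = 2^((74 - 25) / 10) = 29.8571
Cure time = 193 / 29.8571
= 6.464 minutes

6.464


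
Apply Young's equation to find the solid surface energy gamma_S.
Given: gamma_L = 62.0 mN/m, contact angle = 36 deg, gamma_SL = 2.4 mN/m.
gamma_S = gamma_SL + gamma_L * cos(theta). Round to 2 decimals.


theta_rad = 36 * pi/180 = 0.628319
gamma_S = 2.4 + 62.0 * cos(0.628319)
= 52.56 mN/m

52.56


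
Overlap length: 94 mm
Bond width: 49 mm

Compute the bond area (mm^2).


Bond area = 94 * 49 = 4606 mm^2

4606


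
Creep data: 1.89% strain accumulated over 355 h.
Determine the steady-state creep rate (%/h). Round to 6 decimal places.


Rate = 1.89 / 355 = 0.005324 %/h

0.005324


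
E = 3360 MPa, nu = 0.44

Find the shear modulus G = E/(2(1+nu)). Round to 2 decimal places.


G = 3360 / (2 * 1.44)
= 1166.67 MPa

1166.67


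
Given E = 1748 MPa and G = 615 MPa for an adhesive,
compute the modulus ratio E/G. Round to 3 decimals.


E/G ratio = 1748 / 615 = 2.842

2.842


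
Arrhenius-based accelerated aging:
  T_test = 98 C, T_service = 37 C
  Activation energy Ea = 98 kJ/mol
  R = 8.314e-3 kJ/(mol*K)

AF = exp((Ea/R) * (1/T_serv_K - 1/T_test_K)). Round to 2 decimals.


T_test_K = 371.15, T_serv_K = 310.15
AF = exp((98/8.314e-3) * (1/310.15 - 1/371.15))
= 516.11

516.11


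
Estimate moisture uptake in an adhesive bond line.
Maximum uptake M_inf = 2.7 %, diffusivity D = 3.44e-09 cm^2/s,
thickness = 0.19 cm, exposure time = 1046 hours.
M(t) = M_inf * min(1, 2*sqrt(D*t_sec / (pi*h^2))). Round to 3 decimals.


Convert time: 1046 h = 3765600 s
ratio = min(1, 2*sqrt(3.44e-09*3765600/(pi*0.19^2)))
= 0.675924
M(t) = 2.7 * 0.675924 = 1.825%

1.825


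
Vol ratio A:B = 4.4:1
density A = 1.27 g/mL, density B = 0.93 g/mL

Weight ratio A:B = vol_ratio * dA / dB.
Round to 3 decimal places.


Weight ratio = 4.4 * 1.27 / 0.93
= 6.009

6.009


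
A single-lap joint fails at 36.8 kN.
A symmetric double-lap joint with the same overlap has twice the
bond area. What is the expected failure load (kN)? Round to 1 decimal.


Double-lap load = 2 * 36.8 = 73.6 kN

73.6


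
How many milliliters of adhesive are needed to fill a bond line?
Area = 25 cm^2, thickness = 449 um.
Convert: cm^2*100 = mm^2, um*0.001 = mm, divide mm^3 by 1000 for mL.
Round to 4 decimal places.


= (25 * 100) * (449 * 0.001) / 1000
= 1.1225 mL

1.1225


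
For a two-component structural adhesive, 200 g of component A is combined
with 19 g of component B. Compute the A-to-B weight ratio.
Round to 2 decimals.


Weight ratio A:B = 200 / 19
= 10.53

10.53


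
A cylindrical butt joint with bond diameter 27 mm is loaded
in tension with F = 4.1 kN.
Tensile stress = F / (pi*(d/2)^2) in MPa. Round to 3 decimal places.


Area = pi * (27/2)^2 = 572.5553 mm^2
Stress = 4.1*1000 / 572.5553
= 7.161 MPa

7.161


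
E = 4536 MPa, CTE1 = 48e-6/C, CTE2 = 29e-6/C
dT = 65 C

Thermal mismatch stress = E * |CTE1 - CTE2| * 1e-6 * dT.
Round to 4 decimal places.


= 4536 * 19e-6 * 65
= 5.6020 MPa

5.6020


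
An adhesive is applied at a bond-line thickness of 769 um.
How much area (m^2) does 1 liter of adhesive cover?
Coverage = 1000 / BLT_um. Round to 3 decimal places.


Coverage = 1000 / 769 = 1.300 m^2

1.300


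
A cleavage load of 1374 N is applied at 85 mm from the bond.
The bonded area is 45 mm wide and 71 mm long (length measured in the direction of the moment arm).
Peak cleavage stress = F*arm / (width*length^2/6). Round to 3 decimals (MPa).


Moment = 1374 * 85 = 116790 N*mm
Section modulus = 45 * 5041 / 6 = 226845 / 6 mm^3
Stress = 116790 / (226845 / 6) = 700740 / 226845
= 3.089 MPa

3.089


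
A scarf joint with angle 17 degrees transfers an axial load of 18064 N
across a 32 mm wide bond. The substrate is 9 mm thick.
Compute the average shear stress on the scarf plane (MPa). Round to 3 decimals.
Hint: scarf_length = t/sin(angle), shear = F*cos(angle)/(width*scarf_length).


scarf_length = 9 / sin(17 deg) = 30.7827 mm
cos(17 deg) = 0.956305
shear stress = 18064 * 0.956305 / (32 * 30.7827)
= 17.537 MPa

17.537


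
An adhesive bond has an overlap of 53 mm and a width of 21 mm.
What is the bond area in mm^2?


Bond area = overlap * width
= 53 * 21
= 1113 mm^2

1113


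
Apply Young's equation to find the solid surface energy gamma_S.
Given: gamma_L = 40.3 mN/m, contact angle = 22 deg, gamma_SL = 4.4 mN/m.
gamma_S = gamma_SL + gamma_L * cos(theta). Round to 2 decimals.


theta_rad = 22 * pi/180 = 0.383972
gamma_S = 4.4 + 40.3 * cos(0.383972)
= 41.77 mN/m

41.77


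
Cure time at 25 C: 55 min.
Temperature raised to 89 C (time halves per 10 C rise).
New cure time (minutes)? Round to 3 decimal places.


Acceleration factor = 2^(64/10) = 84.4485
New time = 55 / 84.4485 = 0.651 min

0.651


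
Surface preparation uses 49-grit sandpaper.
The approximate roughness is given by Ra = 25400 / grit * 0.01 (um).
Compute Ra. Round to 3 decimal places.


Ra = 25400 / 49 * 0.01
= 254 / 49
= 5.184 um

5.184


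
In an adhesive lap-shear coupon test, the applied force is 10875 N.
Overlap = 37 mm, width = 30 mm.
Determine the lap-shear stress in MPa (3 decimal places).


stress = F / (overlap * width)
= 10875 / (37 * 30)
= 9.797 MPa

9.797


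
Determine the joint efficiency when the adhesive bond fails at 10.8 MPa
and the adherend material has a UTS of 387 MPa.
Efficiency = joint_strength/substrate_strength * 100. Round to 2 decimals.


Joint efficiency = 10.8 / 387 * 100
= 2.79%

2.79


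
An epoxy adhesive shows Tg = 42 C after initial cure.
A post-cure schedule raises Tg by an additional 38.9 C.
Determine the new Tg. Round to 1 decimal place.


New Tg = 42 + 38.9
= 80.9 C

80.9


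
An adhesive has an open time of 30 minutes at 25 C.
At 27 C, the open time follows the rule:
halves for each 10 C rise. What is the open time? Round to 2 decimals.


Factor = 2^((27-25)/10) = 1.1487
Open time = 30 / 1.1487 = 26.12 min

26.12


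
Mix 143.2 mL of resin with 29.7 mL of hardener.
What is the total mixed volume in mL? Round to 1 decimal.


Total = 143.2 + 29.7 = 172.9 mL

172.9


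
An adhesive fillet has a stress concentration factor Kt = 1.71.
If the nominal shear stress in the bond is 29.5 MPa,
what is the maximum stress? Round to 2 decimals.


Max stress = 29.5 * 1.71 = 50.45 MPa

50.45


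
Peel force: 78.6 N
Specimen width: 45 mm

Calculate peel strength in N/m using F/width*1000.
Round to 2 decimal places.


Peel strength = 78.6 / 45 * 1000 = 1746.67 N/m

1746.67


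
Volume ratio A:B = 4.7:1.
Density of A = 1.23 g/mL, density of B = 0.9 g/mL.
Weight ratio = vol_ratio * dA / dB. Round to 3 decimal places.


Wt ratio = 4.7 * 1.23 / 0.9
= 6.423

6.423


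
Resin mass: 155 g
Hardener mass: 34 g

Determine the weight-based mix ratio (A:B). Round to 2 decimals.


Ratio = 155 / 34 = 4.56

4.56


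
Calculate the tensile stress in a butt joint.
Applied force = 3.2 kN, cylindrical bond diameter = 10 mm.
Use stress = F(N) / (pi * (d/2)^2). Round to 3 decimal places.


A = pi * 5.0^2 = 78.5398 mm^2
sigma = 3200.0 / 78.5398 = 40.744 MPa

40.744


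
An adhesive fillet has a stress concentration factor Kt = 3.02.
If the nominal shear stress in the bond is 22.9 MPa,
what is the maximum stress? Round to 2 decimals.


Max stress = 22.9 * 3.02 = 69.16 MPa

69.16


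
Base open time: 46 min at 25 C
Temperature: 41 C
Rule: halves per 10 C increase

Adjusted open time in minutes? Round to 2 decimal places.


Acceleration = 2^((41-25)/10) = 3.0314
Open time = 46 / 3.0314 = 15.17 min

15.17


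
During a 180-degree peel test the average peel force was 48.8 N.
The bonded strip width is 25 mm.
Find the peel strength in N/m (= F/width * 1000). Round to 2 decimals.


Peel strength = F/width * 1000
= 48.8 / 25 * 1000
= 1952.00 N/m

1952.00


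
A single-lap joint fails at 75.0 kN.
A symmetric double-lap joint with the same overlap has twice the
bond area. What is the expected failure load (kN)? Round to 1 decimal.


Double-lap load = 2 * 75.0 = 150.0 kN

150.0


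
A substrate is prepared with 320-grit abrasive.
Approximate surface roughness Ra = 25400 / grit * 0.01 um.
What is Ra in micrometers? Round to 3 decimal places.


Ra = 25400 / 320 * 0.01 = 0.794 um

0.794


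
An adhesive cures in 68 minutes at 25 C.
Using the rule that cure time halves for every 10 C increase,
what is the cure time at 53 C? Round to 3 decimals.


Factor = 2^((53 - 25) / 10) = 6.9644
Cure time = 68 / 6.9644
= 9.764 minutes

9.764


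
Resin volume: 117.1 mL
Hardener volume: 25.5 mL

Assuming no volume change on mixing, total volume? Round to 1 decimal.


V_total = 117.1 + 25.5 = 142.6 mL

142.6


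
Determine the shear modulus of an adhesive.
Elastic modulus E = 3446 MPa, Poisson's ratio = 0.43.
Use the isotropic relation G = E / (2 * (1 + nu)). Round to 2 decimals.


G = 3446 / (2*(1+0.43)) = 3446 / 2.86
= 1204.90 MPa

1204.90


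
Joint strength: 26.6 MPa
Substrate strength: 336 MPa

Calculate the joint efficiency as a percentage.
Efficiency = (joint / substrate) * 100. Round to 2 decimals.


Efficiency = (26.6 / 336) * 100 = 7.92%

7.92


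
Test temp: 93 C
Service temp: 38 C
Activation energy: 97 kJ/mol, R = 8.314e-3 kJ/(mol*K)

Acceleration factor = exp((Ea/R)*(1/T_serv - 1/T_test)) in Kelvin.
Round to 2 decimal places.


AF = exp((97/0.008314)*(1/311.15 - 1/366.15))
= 279.34

279.34


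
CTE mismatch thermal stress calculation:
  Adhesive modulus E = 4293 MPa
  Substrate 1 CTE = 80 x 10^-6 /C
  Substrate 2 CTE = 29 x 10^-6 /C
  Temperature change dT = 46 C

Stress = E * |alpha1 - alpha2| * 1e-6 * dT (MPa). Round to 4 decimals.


delta_alpha = |80 - 29| = 51 x 10^-6/C
Stress = 4293 * 51e-6 * 46
= 10.0714 MPa

10.0714


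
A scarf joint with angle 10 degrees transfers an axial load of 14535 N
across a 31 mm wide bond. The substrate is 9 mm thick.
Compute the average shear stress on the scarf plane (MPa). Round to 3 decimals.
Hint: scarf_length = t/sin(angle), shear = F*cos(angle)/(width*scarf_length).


scarf_length = 9 / sin(10 deg) = 51.8289 mm
cos(10 deg) = 0.984808
shear stress = 14535 * 0.984808 / (31 * 51.8289)
= 8.909 MPa

8.909


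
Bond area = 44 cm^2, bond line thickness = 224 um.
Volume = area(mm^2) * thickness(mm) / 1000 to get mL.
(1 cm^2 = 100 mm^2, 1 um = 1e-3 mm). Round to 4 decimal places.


area_mm2 = 44 * 100 = 4400
blt_mm = 224 * 1e-3 = 0.224
vol_mm3 = 4400 * 0.224 = 985.6
vol_mL = 985.6 / 1000 = 0.9856 mL

0.9856


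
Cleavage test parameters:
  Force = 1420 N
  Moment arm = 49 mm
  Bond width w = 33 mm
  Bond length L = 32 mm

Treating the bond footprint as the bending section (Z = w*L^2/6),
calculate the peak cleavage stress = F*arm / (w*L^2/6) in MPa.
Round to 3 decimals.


M = 1420 * 49 = 69580 N*mm
Z = 33 * 32^2 / 6 = 33792 / 6 mm^3
sigma = M / Z = 6 * 69580 / 33792 = 417480 / 33792
= 12.354 MPa

12.354


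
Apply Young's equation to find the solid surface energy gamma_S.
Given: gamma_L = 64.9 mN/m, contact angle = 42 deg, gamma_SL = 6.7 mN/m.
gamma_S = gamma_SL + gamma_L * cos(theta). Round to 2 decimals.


theta_rad = 42 * pi/180 = 0.733038
gamma_S = 6.7 + 64.9 * cos(0.733038)
= 54.93 mN/m

54.93


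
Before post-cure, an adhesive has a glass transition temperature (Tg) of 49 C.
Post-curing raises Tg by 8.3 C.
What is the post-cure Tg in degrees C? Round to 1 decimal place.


Tg_post = Tg_base + delta_Tg
= 49 + 8.3
= 57.3 C

57.3


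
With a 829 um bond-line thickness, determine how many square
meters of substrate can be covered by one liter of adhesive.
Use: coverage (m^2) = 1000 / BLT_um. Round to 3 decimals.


Coverage = 1000 / 829 = 1.206 m^2

1.206


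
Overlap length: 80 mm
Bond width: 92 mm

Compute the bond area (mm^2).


Bond area = 80 * 92 = 7360 mm^2

7360


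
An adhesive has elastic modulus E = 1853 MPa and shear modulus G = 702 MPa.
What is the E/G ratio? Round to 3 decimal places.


E/G = 1853 / 702 = 2.640

2.640


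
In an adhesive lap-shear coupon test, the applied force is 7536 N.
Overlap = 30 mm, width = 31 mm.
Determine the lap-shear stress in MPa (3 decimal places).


stress = F / (overlap * width)
= 7536 / (30 * 31)
= 8.103 MPa

8.103


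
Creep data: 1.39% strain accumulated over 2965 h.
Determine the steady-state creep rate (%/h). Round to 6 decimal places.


Rate = 1.39 / 2965 = 0.000469 %/h

0.000469


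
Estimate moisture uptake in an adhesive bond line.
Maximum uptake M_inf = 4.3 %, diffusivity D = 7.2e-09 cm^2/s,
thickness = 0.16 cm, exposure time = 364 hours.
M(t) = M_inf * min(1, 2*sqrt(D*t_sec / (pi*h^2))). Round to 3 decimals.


Convert time: 364 h = 1310400 s
ratio = min(1, 2*sqrt(7.2e-09*1310400/(pi*0.16^2)))
= 0.685020
M(t) = 4.3 * 0.685020 = 2.946%

2.946


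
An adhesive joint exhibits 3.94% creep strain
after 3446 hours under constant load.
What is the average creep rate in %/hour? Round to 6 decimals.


Creep rate = strain / time
= 3.94 / 3446
= 0.001143 %/h

0.001143


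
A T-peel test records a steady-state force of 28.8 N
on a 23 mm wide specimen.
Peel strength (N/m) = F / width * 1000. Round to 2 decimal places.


Peel strength = 28.8 / 23 * 1000
= 1252.17 N/m

1252.17


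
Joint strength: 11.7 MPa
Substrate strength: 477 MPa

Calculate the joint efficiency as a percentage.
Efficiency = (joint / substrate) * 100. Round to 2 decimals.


Efficiency = (11.7 / 477) * 100 = 2.45%

2.45


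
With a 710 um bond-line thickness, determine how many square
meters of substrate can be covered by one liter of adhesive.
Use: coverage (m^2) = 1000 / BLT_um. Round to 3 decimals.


Coverage = 1000 / 710 = 1.408 m^2

1.408


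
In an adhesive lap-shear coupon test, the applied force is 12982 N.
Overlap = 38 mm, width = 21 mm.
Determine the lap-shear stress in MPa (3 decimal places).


stress = F / (overlap * width)
= 12982 / (38 * 21)
= 16.268 MPa

16.268


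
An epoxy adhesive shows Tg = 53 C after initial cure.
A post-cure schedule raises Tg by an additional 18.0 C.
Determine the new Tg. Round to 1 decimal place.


New Tg = 53 + 18.0
= 71.0 C

71.0


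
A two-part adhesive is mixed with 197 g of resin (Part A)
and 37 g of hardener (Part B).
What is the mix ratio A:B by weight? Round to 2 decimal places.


Mix ratio = mass_A / mass_B
= 197 / 37
= 5.32

5.32


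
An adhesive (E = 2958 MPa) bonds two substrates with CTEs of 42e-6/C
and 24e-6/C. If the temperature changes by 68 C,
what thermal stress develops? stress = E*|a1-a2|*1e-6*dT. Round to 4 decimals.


Stress = 2958 * |42 - 24| * 1e-6 * 68
= 3.6206 MPa

3.6206


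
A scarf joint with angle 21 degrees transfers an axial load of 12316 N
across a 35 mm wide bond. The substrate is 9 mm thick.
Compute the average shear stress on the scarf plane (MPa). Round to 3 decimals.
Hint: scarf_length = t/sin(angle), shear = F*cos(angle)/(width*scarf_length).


scarf_length = 9 / sin(21 deg) = 25.1139 mm
cos(21 deg) = 0.933580
shear stress = 12316 * 0.933580 / (35 * 25.1139)
= 13.081 MPa

13.081


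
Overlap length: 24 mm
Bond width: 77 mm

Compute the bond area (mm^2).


Bond area = 24 * 77 = 1848 mm^2

1848


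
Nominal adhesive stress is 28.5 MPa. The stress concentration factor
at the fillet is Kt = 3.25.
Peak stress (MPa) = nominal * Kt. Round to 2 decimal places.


Peak = 28.5 * 3.25 = 92.63 MPa

92.63


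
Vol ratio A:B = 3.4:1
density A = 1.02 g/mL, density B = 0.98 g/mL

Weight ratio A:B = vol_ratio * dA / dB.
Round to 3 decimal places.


Weight ratio = 3.4 * 1.02 / 0.98
= 3.539

3.539


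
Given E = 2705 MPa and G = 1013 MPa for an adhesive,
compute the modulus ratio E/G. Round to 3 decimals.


E/G ratio = 2705 / 1013 = 2.670

2.670


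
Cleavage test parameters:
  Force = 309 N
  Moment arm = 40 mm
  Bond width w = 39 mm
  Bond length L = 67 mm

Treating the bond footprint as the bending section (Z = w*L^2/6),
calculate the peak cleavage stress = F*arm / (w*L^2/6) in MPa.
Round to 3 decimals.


M = 309 * 40 = 12360 N*mm
Z = 39 * 67^2 / 6 = 175071 / 6 mm^3
sigma = M / Z = 6 * 12360 / 175071 = 74160 / 175071
= 0.424 MPa

0.424


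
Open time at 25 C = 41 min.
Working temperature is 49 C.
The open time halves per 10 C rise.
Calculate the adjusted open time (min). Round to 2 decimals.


factor = 2^((49 - 25) / 10) = 5.2780
ot = 41 / 5.2780 = 7.77 min

7.77


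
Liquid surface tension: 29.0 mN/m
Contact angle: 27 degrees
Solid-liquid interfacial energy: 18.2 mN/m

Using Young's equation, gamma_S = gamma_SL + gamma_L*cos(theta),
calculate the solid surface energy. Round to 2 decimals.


gamma_S = 18.2 + 29.0 * cos(27)
= 44.04 mN/m

44.04


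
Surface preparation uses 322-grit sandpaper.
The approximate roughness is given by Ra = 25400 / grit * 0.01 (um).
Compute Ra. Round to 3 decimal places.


Ra = 25400 / 322 * 0.01
= 254 / 322
= 0.789 um

0.789


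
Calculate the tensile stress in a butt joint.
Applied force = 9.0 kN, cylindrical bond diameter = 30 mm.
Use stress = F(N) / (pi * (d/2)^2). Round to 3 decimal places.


A = pi * 15.0^2 = 706.8583 mm^2
sigma = 9000.0 / 706.8583 = 12.732 MPa

12.732


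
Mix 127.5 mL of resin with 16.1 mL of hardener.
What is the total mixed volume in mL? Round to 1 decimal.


Total = 127.5 + 16.1 = 143.6 mL

143.6


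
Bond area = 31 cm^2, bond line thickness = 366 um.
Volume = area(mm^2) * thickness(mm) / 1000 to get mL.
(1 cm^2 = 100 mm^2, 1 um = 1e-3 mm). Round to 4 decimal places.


area_mm2 = 31 * 100 = 3100
blt_mm = 366 * 1e-3 = 0.366
vol_mm3 = 3100 * 0.366 = 1134.6
vol_mL = 1134.6 / 1000 = 1.1346 mL

1.1346


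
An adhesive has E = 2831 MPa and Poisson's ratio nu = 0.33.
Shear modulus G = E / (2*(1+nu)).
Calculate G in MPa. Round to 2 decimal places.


G = 2831 / (2*(1+0.33))
= 2831 / 2.66
= 1064.29 MPa

1064.29


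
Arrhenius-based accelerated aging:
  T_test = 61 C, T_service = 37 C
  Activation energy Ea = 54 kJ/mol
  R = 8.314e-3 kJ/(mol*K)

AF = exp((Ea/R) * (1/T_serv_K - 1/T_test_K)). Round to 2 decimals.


T_test_K = 334.15, T_serv_K = 310.15
AF = exp((54/8.314e-3) * (1/310.15 - 1/334.15))
= 4.50

4.50


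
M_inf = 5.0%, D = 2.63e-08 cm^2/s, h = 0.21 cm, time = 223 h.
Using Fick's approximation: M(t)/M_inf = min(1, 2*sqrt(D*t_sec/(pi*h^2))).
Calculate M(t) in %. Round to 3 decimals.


t = 802800 s
ratio = min(1, 2*sqrt(2.63e-08*802800/(pi*0.0441)))
= 0.780760
M(t) = 5.0 * 0.780760 = 3.904%

3.904


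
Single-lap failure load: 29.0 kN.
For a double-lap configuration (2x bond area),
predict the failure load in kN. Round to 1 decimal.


Failure load = 29.0 * 2 = 58.0 kN

58.0


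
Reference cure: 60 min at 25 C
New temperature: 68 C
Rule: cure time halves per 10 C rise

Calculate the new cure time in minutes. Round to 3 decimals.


factor = 2^((68-25)/10) = 19.6983
t_new = 60 / 19.6983 = 3.046 min

3.046


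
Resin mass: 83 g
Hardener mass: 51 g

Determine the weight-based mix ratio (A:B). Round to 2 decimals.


Ratio = 83 / 51 = 1.63

1.63


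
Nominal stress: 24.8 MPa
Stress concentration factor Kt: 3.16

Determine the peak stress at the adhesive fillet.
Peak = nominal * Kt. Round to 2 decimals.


Peak stress = 24.8 * 3.16
= 78.37 MPa

78.37


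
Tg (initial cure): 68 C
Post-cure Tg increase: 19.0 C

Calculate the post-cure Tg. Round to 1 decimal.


Post-cure Tg = 68 + 19.0 = 87.0 C

87.0


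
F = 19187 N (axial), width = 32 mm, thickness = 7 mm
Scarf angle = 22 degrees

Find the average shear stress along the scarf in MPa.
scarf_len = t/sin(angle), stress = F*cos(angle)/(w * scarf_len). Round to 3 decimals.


scarf_len = 7/sin(22 deg) = 18.6863
cos(22 deg) = 0.927184
stress = 19187*0.927184/(32*18.6863) = 29.751 MPa

29.751


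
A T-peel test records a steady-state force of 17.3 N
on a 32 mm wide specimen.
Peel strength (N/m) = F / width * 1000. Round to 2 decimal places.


Peel strength = 17.3 / 32 * 1000
= 540.63 N/m

540.63


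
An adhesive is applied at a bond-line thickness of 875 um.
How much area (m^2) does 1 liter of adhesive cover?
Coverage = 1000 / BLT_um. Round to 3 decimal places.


Coverage = 1000 / 875 = 1.143 m^2

1.143


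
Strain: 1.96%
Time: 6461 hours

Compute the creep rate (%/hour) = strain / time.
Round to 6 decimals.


Creep rate = 1.96 / 6461
= 0.000303 %/h

0.000303


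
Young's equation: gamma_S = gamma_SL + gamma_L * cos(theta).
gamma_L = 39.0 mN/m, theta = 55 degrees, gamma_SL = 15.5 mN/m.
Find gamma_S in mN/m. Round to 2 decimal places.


cos(55 deg) = 0.573576
gamma_S = 15.5 + 39.0 * 0.573576
= 37.87 mN/m

37.87


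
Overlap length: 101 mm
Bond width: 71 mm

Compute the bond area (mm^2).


Bond area = 101 * 71 = 7171 mm^2

7171


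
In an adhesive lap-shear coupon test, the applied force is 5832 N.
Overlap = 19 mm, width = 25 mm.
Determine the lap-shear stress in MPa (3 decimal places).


stress = F / (overlap * width)
= 5832 / (19 * 25)
= 12.278 MPa

12.278


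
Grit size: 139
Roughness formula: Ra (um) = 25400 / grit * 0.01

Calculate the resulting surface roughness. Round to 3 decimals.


Ra = 25400 / 139 * 0.01
= 1.827 um

1.827


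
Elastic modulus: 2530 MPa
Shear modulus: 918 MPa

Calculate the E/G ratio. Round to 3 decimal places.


E / G = 2530 / 918 = 2.756

2.756


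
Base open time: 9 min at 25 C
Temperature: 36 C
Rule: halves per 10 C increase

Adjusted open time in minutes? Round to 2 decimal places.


Acceleration = 2^((36-25)/10) = 2.1435
Open time = 9 / 2.1435 = 4.20 min

4.20


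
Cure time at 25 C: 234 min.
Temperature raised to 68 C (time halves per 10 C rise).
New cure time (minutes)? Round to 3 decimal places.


Acceleration factor = 2^(43/10) = 19.6983
New time = 234 / 19.6983 = 11.879 min

11.879


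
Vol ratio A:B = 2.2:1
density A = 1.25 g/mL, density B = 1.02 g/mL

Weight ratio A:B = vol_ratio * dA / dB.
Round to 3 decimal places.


Weight ratio = 2.2 * 1.25 / 1.02
= 2.696

2.696


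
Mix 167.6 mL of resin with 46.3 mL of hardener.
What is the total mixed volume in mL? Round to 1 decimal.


Total = 167.6 + 46.3 = 213.9 mL

213.9


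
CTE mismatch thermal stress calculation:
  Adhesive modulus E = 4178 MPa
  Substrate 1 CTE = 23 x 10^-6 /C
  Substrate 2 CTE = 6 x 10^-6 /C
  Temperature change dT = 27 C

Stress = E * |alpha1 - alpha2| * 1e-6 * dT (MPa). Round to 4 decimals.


delta_alpha = |23 - 6| = 17 x 10^-6/C
Stress = 4178 * 17e-6 * 27
= 1.9177 MPa

1.9177


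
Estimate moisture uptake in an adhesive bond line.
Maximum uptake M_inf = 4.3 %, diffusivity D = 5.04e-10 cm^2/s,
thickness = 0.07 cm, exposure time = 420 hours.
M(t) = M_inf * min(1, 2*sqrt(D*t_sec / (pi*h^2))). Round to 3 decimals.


Convert time: 420 h = 1512000 s
ratio = min(1, 2*sqrt(5.04e-10*1512000/(pi*0.07^2)))
= 0.444988
M(t) = 4.3 * 0.444988 = 1.913%

1.913


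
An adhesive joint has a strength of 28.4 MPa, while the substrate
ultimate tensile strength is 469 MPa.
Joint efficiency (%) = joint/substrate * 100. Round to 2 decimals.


Efficiency = 28.4 / 469 * 100
= 6.06%

6.06


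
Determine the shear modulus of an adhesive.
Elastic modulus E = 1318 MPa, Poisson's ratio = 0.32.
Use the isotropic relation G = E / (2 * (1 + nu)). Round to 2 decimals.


G = 1318 / (2*(1+0.32)) = 1318 / 2.64
= 499.24 MPa

499.24


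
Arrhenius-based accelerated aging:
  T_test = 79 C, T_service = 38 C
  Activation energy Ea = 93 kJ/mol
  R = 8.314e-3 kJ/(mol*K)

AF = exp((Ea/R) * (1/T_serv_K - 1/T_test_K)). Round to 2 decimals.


T_test_K = 352.15, T_serv_K = 311.15
AF = exp((93/8.314e-3) * (1/311.15 - 1/352.15))
= 65.73

65.73


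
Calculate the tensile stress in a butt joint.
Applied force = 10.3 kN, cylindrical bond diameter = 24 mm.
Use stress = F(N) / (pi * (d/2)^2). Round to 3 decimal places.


A = pi * 12.0^2 = 452.3893 mm^2
sigma = 10300.0 / 452.3893 = 22.768 MPa

22.768


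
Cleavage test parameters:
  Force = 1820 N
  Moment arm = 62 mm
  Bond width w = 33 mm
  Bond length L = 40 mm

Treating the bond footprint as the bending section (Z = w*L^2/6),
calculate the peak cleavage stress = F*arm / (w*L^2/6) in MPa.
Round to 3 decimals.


M = 1820 * 62 = 112840 N*mm
Z = 33 * 40^2 / 6 = 52800 / 6 mm^3
sigma = M / Z = 6 * 112840 / 52800 = 677040 / 52800
= 12.823 MPa

12.823


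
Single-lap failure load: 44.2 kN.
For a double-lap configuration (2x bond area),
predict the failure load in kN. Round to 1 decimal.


Failure load = 44.2 * 2 = 88.4 kN

88.4


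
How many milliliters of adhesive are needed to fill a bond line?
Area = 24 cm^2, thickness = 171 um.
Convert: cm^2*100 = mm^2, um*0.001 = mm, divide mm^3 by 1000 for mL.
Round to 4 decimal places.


= (24 * 100) * (171 * 0.001) / 1000
= 0.4104 mL

0.4104


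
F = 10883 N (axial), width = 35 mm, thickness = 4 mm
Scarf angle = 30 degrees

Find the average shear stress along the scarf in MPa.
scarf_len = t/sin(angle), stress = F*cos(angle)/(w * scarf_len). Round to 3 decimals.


scarf_len = 4/sin(30 deg) = 8.0000
cos(30 deg) = 0.866025
stress = 10883*0.866025/(35*8.0000) = 33.661 MPa

33.661


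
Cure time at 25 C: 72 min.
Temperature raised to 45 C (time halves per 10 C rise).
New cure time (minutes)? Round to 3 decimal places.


Acceleration factor = 2^(20/10) = 4.0000
New time = 72 / 4.0000 = 18.000 min

18.000


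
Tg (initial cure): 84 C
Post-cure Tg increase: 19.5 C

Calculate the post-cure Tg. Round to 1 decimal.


Post-cure Tg = 84 + 19.5 = 103.5 C

103.5


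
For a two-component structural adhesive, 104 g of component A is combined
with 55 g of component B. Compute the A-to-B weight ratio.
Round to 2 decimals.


Weight ratio A:B = 104 / 55
= 1.89

1.89


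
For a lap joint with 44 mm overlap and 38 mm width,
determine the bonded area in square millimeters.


Area = 44 * 38 = 1672 mm^2

1672


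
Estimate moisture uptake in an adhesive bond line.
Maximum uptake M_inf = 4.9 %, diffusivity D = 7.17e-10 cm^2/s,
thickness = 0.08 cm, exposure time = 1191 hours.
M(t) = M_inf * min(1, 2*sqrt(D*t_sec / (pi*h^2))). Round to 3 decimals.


Convert time: 1191 h = 4287600 s
ratio = min(1, 2*sqrt(7.17e-10*4287600/(pi*0.08^2)))
= 0.782045
M(t) = 4.9 * 0.782045 = 3.832%

3.832


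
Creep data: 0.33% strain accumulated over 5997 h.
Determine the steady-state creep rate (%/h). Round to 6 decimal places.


Rate = 0.33 / 5997 = 0.000055 %/h

0.000055


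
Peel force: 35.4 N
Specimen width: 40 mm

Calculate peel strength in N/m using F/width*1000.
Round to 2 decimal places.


Peel strength = 35.4 / 40 * 1000 = 885.00 N/m

885.00


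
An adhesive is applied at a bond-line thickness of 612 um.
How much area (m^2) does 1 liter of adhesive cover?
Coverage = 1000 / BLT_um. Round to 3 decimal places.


Coverage = 1000 / 612 = 1.634 m^2

1.634


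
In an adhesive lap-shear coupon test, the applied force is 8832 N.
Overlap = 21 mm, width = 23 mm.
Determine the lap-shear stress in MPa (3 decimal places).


stress = F / (overlap * width)
= 8832 / (21 * 23)
= 18.286 MPa

18.286


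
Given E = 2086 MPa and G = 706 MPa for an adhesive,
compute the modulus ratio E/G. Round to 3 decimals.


E/G ratio = 2086 / 706 = 2.955

2.955


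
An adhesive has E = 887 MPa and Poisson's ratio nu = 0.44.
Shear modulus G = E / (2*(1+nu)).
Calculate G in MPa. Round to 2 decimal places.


G = 887 / (2*(1+0.44))
= 887 / 2.88
= 307.99 MPa

307.99


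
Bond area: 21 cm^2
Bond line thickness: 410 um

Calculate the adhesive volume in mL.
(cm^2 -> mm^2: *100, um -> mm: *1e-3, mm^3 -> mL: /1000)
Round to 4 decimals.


V = 21*100 * 410*1e-3 / 1000
= 0.8610 mL

0.8610


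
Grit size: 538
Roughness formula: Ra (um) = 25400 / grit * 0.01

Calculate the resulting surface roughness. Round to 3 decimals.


Ra = 25400 / 538 * 0.01
= 0.472 um

0.472


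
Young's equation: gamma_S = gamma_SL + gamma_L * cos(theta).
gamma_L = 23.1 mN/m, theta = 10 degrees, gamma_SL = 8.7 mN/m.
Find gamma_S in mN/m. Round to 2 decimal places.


cos(10 deg) = 0.984808
gamma_S = 8.7 + 23.1 * 0.984808
= 31.45 mN/m

31.45


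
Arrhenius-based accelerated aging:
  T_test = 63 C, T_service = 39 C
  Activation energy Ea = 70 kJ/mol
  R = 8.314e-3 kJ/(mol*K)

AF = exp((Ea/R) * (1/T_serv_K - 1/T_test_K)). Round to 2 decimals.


T_test_K = 336.15, T_serv_K = 312.15
AF = exp((70/8.314e-3) * (1/312.15 - 1/336.15))
= 6.86

6.86


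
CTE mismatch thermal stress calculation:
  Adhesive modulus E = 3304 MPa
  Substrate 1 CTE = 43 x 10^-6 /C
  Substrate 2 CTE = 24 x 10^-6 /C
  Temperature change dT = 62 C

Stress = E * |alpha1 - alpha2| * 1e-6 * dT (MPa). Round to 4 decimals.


delta_alpha = |43 - 24| = 19 x 10^-6/C
Stress = 3304 * 19e-6 * 62
= 3.8921 MPa

3.8921


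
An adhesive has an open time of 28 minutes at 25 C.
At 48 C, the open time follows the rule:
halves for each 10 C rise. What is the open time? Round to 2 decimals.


Factor = 2^((48-25)/10) = 4.9246
Open time = 28 / 4.9246 = 5.69 min

5.69


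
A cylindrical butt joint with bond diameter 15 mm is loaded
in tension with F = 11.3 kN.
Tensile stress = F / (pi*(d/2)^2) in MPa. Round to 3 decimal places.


Area = pi * (15/2)^2 = 176.7146 mm^2
Stress = 11.3*1000 / 176.7146
= 63.945 MPa

63.945


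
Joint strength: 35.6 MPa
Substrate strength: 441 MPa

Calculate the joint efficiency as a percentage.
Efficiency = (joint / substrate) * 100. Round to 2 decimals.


Efficiency = (35.6 / 441) * 100 = 8.07%

8.07


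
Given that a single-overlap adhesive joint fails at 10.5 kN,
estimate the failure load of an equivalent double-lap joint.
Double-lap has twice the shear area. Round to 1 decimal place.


Double-lap factor = 2
Expected load = 10.5 * 2 = 21.0 kN

21.0


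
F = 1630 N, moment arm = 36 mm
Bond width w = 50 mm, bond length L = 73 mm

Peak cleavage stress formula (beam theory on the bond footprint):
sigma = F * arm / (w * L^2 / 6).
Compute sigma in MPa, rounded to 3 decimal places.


sigma = (1630 * 36) / (50 * 5329 / 6)
= 58680 * 6 / 266450
= 352080 / 266450
= 1.321 MPa

1.321


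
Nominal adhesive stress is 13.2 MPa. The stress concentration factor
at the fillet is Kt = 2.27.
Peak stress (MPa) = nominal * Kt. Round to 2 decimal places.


Peak = 13.2 * 2.27 = 29.96 MPa

29.96


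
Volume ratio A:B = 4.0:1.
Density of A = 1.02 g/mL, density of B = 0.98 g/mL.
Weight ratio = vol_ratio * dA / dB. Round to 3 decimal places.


Wt ratio = 4.0 * 1.02 / 0.98
= 4.163

4.163


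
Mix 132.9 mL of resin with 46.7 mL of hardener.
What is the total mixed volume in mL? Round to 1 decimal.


Total = 132.9 + 46.7 = 179.6 mL

179.6


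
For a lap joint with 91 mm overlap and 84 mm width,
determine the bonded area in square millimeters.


Area = 91 * 84 = 7644 mm^2

7644


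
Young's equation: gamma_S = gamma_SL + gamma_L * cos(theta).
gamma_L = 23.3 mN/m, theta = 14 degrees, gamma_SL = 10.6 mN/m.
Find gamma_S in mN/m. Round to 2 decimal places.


cos(14 deg) = 0.970296
gamma_S = 10.6 + 23.3 * 0.970296
= 33.21 mN/m

33.21


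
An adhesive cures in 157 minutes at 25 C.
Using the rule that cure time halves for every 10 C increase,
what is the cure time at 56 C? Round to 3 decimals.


Factor = 2^((56 - 25) / 10) = 8.5742
Cure time = 157 / 8.5742
= 18.311 minutes

18.311


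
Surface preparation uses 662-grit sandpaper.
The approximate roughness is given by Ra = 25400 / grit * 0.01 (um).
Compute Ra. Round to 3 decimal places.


Ra = 25400 / 662 * 0.01
= 254 / 662
= 0.384 um

0.384


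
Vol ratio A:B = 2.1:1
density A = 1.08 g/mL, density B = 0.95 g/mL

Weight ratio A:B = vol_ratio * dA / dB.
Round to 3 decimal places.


Weight ratio = 2.1 * 1.08 / 0.95
= 2.387

2.387


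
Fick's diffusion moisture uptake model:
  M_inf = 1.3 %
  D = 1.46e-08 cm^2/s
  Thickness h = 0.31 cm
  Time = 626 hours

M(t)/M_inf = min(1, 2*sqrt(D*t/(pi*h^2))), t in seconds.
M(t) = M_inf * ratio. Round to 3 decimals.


t_sec = 626 * 3600 = 2253600
ratio = 2*sqrt(1.46e-08*2253600/(pi*0.31^2))
= min(1, 0.660250)
= 0.660250
M(t) = 1.3 * 0.660250 = 0.858 %

0.858


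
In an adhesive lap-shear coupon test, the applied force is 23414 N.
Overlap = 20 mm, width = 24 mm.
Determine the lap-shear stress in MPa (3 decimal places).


stress = F / (overlap * width)
= 23414 / (20 * 24)
= 48.779 MPa

48.779
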